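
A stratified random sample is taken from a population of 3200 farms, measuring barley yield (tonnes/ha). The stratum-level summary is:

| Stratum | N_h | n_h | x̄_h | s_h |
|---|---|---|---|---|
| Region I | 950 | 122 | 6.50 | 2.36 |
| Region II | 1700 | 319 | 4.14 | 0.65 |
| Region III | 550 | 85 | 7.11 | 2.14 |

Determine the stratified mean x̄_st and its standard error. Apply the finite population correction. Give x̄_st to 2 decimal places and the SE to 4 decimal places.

x̄_st ≈ 5.35, SE ≈ 0.0718

x̄_st = Σ W_h x̄_h = (950·6.50 + 1700·4.14 + 550·7.11)/3200 = 5.35109
V̂(x̄_st) = Σ W_h² (1 − n_h/N_h) s_h²/n_h, with W_h = N_h/N and N = 3200:
  stratum Region I: (950/3200)²·(1 − 122/950)·2.36²/122 = 0.00350686
  stratum Region II: (1700/3200)²·(1 − 319/1700)·0.65²/319 = 0.000303654
  stratum Region III: (550/3200)²·(1 − 85/550)·2.14²/85 = 0.00134563
V̂(x̄_st) = 0.00515614
SE(x̄_st) = √0.00515614 = 0.0718062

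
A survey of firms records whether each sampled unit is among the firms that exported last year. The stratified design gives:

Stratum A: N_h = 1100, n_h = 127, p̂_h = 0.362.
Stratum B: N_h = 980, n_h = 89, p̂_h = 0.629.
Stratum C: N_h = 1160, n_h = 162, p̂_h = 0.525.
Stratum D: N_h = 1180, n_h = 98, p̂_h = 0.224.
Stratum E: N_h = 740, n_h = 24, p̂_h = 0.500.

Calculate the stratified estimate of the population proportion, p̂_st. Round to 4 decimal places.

N = 5160; stratum weights W_h = N_h/N.
p̂_st = Σ W_h p̂_h = (1100·0.362 + 980·0.629 + 1160·0.525 + 1180·0.224 + 740·0.500)/5160 = 0.43759

p̂_st ≈ 0.4376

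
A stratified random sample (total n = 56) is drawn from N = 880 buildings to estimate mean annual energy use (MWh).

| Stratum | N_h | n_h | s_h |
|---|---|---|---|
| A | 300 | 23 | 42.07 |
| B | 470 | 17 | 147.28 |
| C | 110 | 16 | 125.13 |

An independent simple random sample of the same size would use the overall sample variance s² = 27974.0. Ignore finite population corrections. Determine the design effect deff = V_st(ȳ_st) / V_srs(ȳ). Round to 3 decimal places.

deff ≈ 0.777

V̂(ȳ_st) = Σ W_h² s_h²/n_h, with W_h = N_h/N and N = 880:
  stratum A: (300/880)²·42.07²/23 = 8.94323
  stratum B: (470/880)²·147.28²/17 = 363.973
  stratum C: (110/880)²·125.13²/16 = 15.2905
V_st = 388.207
V_srs = s²/n = 27974.0/56 = 499.536
deff = V_st / V_srs = 388.207/499.536 = 0.7771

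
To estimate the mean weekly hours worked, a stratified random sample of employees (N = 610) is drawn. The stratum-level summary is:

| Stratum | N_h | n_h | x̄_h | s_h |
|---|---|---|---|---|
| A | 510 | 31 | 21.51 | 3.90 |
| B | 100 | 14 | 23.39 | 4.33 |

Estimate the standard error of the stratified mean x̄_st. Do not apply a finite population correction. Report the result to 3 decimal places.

V̂(x̄_st) = Σ W_h² s_h²/n_h, with W_h = N_h/N and N = 610:
  stratum A: (510/610)²·3.90²/31 = 0.342964
  stratum B: (100/610)²·4.33²/14 = 0.0359905
V̂(x̄_st) = 0.378954
SE(x̄_st) = √0.378954 = 0.615593

SE(x̄_st) ≈ 0.616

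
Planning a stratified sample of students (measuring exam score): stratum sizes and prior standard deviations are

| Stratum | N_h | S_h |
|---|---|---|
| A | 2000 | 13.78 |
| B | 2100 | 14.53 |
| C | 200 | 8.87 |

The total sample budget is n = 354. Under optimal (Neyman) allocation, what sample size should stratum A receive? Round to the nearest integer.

163

Neyman allocation: n_h = n · N_h S_h / Σ N_i S_i, with n = 354.
  stratum A: N_h·S_h = 2000·13.78 = 27560.00
  stratum B: N_h·S_h = 2100·14.53 = 30513.00
  stratum C: N_h·S_h = 200·8.87 = 1774.00
Σ N_h S_h = 59847.00
n for stratum A = 354·27560.00/59847.00 = 163.020 → 163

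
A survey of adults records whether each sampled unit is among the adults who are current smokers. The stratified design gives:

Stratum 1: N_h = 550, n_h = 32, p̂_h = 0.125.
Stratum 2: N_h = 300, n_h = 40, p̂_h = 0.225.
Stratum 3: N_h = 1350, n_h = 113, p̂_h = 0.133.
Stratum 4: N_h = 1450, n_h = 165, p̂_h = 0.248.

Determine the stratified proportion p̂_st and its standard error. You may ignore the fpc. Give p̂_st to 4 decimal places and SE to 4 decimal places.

p̂_st ≈ 0.1850, SE ≈ 0.0208

N = 3650; stratum weights W_h = N_h/N.
p̂_st = Σ W_h p̂_h = (550·0.125 + 300·0.225 + 1350·0.133 + 1450·0.248)/3650 = 0.18504
V̂(p̂_st) = Σ W_h² p̂_h(1−p̂_h)/(n_h−1):
  stratum 1: (550/3650)²·0.125·0.875/31 = 8.01117e-05
  stratum 2: (300/3650)²·0.225·0.775/39 = 3.02048e-05
  stratum 3: (1350/3650)²·0.133·0.867/112 = 0.000140843
  stratum 4: (1450/3650)²·0.248·0.752/164 = 0.000179463
V̂(p̂_st) = 0.000430623; SE = √V̂ = 0.0207515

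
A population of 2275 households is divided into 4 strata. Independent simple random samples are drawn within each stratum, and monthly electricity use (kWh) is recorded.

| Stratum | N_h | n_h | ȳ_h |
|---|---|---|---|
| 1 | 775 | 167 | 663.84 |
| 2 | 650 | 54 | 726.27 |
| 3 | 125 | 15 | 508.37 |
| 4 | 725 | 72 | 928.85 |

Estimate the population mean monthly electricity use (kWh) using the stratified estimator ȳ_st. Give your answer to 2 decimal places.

N = Σ N_h = 2275. Stratum weights W_h = N_h/N.
ȳ_st = (775·663.84 + 650·726.27 + 125·508.37 + 725·928.85) / 2275 = 757.5886

ȳ_st ≈ 757.59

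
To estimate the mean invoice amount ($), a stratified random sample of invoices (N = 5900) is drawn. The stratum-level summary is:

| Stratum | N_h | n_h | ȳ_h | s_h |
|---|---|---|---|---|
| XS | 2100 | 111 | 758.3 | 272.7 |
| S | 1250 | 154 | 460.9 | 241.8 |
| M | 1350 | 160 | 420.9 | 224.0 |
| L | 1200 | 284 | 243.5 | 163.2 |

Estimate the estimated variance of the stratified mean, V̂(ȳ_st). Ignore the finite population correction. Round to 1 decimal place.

V̂(ȳ_st) = Σ W_h² s_h²/n_h, with W_h = N_h/N and N = 5900:
  stratum XS: (2100/5900)²·272.7²/111 = 84.8754
  stratum S: (1250/5900)²·241.8²/154 = 17.0415
  stratum M: (1350/5900)²·224.0²/160 = 16.4187
  stratum L: (1200/5900)²·163.2²/284 = 3.87954
V̂(ȳ_st) = 122.215

V̂(ȳ_st) ≈ 122.2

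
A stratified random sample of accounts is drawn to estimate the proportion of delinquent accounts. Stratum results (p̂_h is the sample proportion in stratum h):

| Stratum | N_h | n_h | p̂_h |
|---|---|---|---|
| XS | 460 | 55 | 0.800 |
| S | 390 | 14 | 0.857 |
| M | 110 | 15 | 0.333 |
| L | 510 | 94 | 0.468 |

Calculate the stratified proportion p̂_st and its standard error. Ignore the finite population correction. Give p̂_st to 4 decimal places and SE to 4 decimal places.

N = 1470; stratum weights W_h = N_h/N.
p̂_st = Σ W_h p̂_h = (460·0.800 + 390·0.857 + 110·0.333 + 510·0.468)/1470 = 0.66499
V̂(p̂_st) = Σ W_h² p̂_h(1−p̂_h)/(n_h−1):
  stratum XS: (460/1470)²·0.800·0.200/54 = 0.00029014
  stratum S: (390/1470)²·0.857·0.143/13 = 0.000663541
  stratum M: (110/1470)²·0.333·0.667/14 = 8.88368e-05
  stratum L: (510/1470)²·0.468·0.532/93 = 0.000322241
V̂(p̂_st) = 0.00136476; SE = √V̂ = 0.0369426

p̂_st ≈ 0.6650, SE ≈ 0.0369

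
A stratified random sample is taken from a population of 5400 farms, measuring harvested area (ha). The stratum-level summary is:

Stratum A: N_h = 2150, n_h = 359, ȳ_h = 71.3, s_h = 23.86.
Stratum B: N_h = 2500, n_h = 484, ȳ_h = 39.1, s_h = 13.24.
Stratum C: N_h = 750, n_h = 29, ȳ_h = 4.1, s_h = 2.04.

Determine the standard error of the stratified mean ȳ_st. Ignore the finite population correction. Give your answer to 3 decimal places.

SE(ȳ_st) ≈ 0.576

V̂(ȳ_st) = Σ W_h² s_h²/n_h, with W_h = N_h/N and N = 5400:
  stratum A: (2150/5400)²·23.86²/359 = 0.251383
  stratum B: (2500/5400)²·13.24²/484 = 0.0776288
  stratum C: (750/5400)²·2.04²/29 = 0.0027682
V̂(ȳ_st) = 0.33178
SE(ȳ_st) = √0.33178 = 0.576003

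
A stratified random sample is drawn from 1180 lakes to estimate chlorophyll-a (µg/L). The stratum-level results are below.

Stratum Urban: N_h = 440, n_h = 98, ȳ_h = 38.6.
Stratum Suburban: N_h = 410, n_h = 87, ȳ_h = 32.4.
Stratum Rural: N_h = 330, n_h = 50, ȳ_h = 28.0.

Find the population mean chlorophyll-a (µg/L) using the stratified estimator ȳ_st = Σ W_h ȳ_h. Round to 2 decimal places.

N = Σ N_h = 1180. Stratum weights W_h = N_h/N.
ȳ_st = (440·38.6 + 410·32.4 + 330·28.0) / 1180 = 33.4814

ȳ_st ≈ 33.48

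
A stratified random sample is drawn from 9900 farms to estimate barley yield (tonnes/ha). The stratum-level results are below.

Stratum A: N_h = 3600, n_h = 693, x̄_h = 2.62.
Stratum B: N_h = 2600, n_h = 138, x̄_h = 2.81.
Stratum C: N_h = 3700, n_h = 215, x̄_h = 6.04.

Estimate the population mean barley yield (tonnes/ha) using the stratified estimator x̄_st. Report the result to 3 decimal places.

N = Σ N_h = 9900. Stratum weights W_h = N_h/N.
x̄_st = (3600·2.62 + 2600·2.81 + 3700·6.04) / 9900 = 3.94808

x̄_st ≈ 3.948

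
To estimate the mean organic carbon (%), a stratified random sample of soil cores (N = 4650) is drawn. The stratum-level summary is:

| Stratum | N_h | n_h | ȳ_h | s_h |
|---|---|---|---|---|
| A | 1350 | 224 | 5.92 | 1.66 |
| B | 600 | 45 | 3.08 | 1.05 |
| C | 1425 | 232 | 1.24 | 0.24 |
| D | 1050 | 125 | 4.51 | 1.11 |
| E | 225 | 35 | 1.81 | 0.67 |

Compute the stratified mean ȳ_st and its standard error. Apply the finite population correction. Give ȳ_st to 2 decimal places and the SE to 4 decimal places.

ȳ_st ≈ 3.60, SE ≈ 0.0416

ȳ_st = Σ W_h ȳ_h = (1350·5.92 + 600·3.08 + 1425·1.24 + 1050·4.51 + 225·1.81)/4650 = 3.60210
V̂(ȳ_st) = Σ W_h² (1 − n_h/N_h) s_h²/n_h, with W_h = N_h/N and N = 4650:
  stratum A: (1350/4650)²·(1 − 224/1350)·1.66²/224 = 0.000864837
  stratum B: (600/4650)²·(1 − 45/600)·1.05²/45 = 0.000377315
  stratum C: (1425/4650)²·(1 − 232/1425)·0.24²/232 = 1.95202e-05
  stratum D: (1050/4650)²·(1 − 125/1050)·1.11²/125 = 0.000442753
  stratum E: (225/4650)²·(1 − 35/225)·0.67²/35 = 2.53578e-05
V̂(ȳ_st) = 0.00172978
SE(ȳ_st) = √0.00172978 = 0.0415907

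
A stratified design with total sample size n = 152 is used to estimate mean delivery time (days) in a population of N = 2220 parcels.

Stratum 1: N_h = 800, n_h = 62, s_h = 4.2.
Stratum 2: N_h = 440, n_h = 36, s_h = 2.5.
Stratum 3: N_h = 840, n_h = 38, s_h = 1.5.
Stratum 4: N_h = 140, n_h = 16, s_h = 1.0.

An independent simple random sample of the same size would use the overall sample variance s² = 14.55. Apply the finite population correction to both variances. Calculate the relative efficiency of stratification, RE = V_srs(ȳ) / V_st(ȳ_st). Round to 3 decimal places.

RE ≈ 1.833

V̂(ȳ_st) = Σ W_h² (1 − n_h/N_h) s_h²/n_h, with W_h = N_h/N and N = 2220:
  stratum 1: (800/2220)²·(1 − 62/800)·4.2²/62 = 0.0340837
  stratum 2: (440/2220)²·(1 − 36/440)·2.5²/36 = 0.00626189
  stratum 3: (840/2220)²·(1 − 38/840)·1.5²/38 = 0.00809369
  stratum 4: (140/2220)²·(1 − 16/140)·1.0²/16 = 0.000220153
V_st = 0.0486595
V_srs = (1 − 152/2220)·14.55/152 = 0.0891696
Relative efficiency = V_srs / V_st = 0.0891696/0.0486595 = 1.8325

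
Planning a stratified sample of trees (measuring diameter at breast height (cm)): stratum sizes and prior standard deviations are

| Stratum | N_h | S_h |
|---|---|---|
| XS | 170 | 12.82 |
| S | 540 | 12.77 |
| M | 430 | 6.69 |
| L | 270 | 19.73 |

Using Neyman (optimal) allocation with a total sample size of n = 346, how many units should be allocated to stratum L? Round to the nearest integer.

Neyman allocation: n_h = n · N_h S_h / Σ N_i S_i, with n = 346.
  stratum XS: N_h·S_h = 170·12.82 = 2179.40
  stratum S: N_h·S_h = 540·12.77 = 6895.80
  stratum M: N_h·S_h = 430·6.69 = 2876.70
  stratum L: N_h·S_h = 270·19.73 = 5327.10
Σ N_h S_h = 17279.00
n for stratum L = 346·5327.10/17279.00 = 106.671 → 107

107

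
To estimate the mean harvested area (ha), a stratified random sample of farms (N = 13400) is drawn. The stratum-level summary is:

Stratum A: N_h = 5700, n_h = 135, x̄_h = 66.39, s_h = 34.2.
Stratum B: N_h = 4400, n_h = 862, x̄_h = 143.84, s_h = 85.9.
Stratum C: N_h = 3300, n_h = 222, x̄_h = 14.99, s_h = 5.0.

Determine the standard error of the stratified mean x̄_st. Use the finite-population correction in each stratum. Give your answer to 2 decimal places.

SE(x̄_st) ≈ 1.51

V̂(x̄_st) = Σ W_h² (1 − n_h/N_h) s_h²/n_h, with W_h = N_h/N and N = 13400:
  stratum A: (5700/13400)²·(1 − 135/5700)·34.2²/135 = 1.53055
  stratum B: (4400/13400)²·(1 − 862/4400)·85.9²/862 = 0.74213
  stratum C: (3300/13400)²·(1 − 222/3300)·5.0²/222 = 0.0063703
V̂(x̄_st) = 2.27906
SE(x̄_st) = √2.27906 = 1.50965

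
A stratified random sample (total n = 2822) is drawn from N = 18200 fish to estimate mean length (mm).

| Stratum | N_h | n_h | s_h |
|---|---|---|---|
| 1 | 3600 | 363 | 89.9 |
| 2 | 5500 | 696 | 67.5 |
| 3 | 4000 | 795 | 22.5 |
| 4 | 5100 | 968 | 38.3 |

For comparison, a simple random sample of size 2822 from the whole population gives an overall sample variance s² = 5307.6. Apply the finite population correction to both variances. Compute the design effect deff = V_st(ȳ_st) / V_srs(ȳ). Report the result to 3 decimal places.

deff ≈ 0.898

V̂(ȳ_st) = Σ W_h² (1 − n_h/N_h) s_h²/n_h, with W_h = N_h/N and N = 18200:
  stratum 1: (3600/18200)²·(1 − 363/3600)·89.9²/363 = 0.783277
  stratum 2: (5500/18200)²·(1 − 696/5500)·67.5²/696 = 0.522181
  stratum 3: (4000/18200)²·(1 − 795/4000)·22.5²/795 = 0.0246458
  stratum 4: (5100/18200)²·(1 − 968/5100)·38.3²/968 = 0.0964073
V_st = 1.42651
V_srs = (1 − 2822/18200)·5307.6/2822 = 1.58917
deff = V_st / V_srs = 1.42651/1.58917 = 0.8976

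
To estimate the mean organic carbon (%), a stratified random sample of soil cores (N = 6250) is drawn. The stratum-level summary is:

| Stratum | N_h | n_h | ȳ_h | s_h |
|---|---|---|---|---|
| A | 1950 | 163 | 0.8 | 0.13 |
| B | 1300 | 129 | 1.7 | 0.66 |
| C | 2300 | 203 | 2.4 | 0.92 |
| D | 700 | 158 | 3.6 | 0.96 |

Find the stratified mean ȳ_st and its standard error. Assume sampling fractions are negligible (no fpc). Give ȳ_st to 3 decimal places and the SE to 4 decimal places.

ȳ_st = Σ W_h ȳ_h = (1950·0.8 + 1300·1.7 + 2300·2.4 + 700·3.6)/6250 = 1.88960
V̂(ȳ_st) = Σ W_h² s_h²/n_h, with W_h = N_h/N and N = 6250:
  stratum A: (1950/6250)²·0.13²/163 = 1.00927e-05
  stratum B: (1300/6250)²·0.66²/129 = 0.000146091
  stratum C: (2300/6250)²·0.92²/203 = 0.000564645
  stratum D: (700/6250)²·0.96²/158 = 7.3168e-05
V̂(ȳ_st) = 0.000793997
SE(ȳ_st) = √0.000793997 = 0.028178

ȳ_st ≈ 1.890, SE ≈ 0.0282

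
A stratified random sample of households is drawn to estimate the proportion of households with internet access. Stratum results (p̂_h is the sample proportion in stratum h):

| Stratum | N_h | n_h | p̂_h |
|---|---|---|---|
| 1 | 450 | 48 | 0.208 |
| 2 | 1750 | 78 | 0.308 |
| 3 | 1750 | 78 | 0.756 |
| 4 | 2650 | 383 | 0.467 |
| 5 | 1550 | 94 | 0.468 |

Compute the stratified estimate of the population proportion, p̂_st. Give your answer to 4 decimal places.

N = 8150; stratum weights W_h = N_h/N.
p̂_st = Σ W_h p̂_h = (450·0.208 + 1750·0.308 + 1750·0.756 + 2650·0.467 + 1550·0.468)/8150 = 0.48080

p̂_st ≈ 0.4808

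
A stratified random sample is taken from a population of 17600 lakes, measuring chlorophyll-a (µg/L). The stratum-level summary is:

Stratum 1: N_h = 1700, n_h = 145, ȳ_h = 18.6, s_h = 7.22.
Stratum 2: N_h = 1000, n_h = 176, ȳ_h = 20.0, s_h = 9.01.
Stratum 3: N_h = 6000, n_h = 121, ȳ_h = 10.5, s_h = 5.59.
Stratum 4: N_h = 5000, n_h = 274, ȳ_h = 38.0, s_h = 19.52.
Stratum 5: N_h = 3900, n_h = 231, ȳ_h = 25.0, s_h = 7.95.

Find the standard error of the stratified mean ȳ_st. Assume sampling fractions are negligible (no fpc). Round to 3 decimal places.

V̂(ȳ_st) = Σ W_h² s_h²/n_h, with W_h = N_h/N and N = 17600:
  stratum 1: (1700/17600)²·7.22²/145 = 0.00335412
  stratum 2: (1000/17600)²·9.01²/176 = 0.00148906
  stratum 3: (6000/17600)²·5.59²/121 = 0.0300134
  stratum 4: (5000/17600)²·19.52²/274 = 0.112234
  stratum 5: (3900/17600)²·7.95²/231 = 0.0134346
V̂(ȳ_st) = 0.160525
SE(ȳ_st) = √0.160525 = 0.400656

SE(ȳ_st) ≈ 0.401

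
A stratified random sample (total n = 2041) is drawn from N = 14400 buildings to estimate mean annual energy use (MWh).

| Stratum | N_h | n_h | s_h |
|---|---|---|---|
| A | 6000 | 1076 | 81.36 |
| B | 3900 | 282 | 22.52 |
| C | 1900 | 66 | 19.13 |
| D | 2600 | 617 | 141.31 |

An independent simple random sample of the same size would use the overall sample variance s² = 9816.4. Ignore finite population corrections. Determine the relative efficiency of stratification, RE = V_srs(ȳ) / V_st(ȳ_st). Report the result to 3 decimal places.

V̂(ȳ_st) = Σ W_h² s_h²/n_h, with W_h = N_h/N and N = 14400:
  stratum A: (6000/14400)²·81.36²/1076 = 1.06804
  stratum B: (3900/14400)²·22.52²/282 = 0.131914
  stratum C: (1900/14400)²·19.13²/66 = 0.0965313
  stratum D: (2600/14400)²·141.31²/617 = 1.05507
V_st = 2.35156
V_srs = s²/n = 9816.4/2041 = 4.8096
Relative efficiency = V_srs / V_st = 4.8096/2.35156 = 2.0453

RE ≈ 2.045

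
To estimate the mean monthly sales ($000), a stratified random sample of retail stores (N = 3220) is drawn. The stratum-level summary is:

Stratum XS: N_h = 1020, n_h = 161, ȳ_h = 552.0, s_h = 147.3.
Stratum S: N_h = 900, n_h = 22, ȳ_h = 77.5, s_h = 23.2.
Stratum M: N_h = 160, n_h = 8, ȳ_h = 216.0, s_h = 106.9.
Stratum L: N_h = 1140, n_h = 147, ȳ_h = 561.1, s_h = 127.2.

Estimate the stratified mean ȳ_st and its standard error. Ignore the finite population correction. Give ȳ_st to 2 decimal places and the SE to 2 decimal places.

ȳ_st ≈ 405.90, SE ≈ 5.72

ȳ_st = Σ W_h ȳ_h = (1020·552.0 + 900·77.5 + 160·216.0 + 1140·561.1)/3220 = 405.90186
V̂(ȳ_st) = Σ W_h² s_h²/n_h, with W_h = N_h/N and N = 3220:
  stratum XS: (1020/3220)²·147.3²/161 = 13.5228
  stratum S: (900/3220)²·23.2²/22 = 1.91129
  stratum M: (160/3220)²·106.9²/8 = 3.5269
  stratum L: (1140/3220)²·127.2²/147 = 13.7961
V̂(ȳ_st) = 32.7571
SE(ȳ_st) = √32.7571 = 5.72338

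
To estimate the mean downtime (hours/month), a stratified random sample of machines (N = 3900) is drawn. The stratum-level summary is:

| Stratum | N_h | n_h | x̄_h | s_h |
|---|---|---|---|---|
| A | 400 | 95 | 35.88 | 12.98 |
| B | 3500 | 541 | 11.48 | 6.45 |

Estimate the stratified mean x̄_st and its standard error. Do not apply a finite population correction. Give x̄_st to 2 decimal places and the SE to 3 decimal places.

x̄_st = Σ W_h x̄_h = (400·35.88 + 3500·11.48)/3900 = 13.98256
V̂(x̄_st) = Σ W_h² s_h²/n_h, with W_h = N_h/N and N = 3900:
  stratum A: (400/3900)²·12.98²/95 = 0.0186559
  stratum B: (3500/3900)²·6.45²/541 = 0.061934
V̂(x̄_st) = 0.0805899
SE(x̄_st) = √0.0805899 = 0.283884

x̄_st ≈ 13.98, SE ≈ 0.284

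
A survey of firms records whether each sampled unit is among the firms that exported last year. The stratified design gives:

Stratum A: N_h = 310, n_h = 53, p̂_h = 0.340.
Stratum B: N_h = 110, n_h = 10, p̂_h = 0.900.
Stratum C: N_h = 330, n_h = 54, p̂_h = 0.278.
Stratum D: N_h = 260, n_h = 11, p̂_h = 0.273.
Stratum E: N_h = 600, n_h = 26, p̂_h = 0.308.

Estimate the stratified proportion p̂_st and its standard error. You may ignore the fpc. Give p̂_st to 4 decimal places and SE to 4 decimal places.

p̂_st ≈ 0.3428, SE ≈ 0.0455

N = 1610; stratum weights W_h = N_h/N.
p̂_st = Σ W_h p̂_h = (310·0.340 + 110·0.900 + 330·0.278 + 260·0.273 + 600·0.308)/1610 = 0.34281
V̂(p̂_st) = Σ W_h² p̂_h(1−p̂_h)/(n_h−1):
  stratum A: (310/1610)²·0.340·0.660/52 = 0.000159989
  stratum B: (110/1610)²·0.900·0.100/9 = 4.66803e-05
  stratum C: (330/1610)²·0.278·0.722/53 = 0.000159104
  stratum D: (260/1610)²·0.273·0.727/10 = 0.000517597
  stratum E: (600/1610)²·0.308·0.692/25 = 0.00118404
V̂(p̂_st) = 0.00206741; SE = √V̂ = 0.0454688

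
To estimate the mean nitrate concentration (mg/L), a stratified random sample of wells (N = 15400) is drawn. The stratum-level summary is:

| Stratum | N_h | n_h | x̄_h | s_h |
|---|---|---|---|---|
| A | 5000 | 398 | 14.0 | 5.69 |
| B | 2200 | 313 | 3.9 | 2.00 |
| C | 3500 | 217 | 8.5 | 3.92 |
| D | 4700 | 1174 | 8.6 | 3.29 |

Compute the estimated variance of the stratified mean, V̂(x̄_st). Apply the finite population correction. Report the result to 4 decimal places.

V̂(x̄_st) = Σ W_h² (1 − n_h/N_h) s_h²/n_h, with W_h = N_h/N and N = 15400:
  stratum A: (5000/15400)²·(1 − 398/5000)·5.69²/398 = 0.00789254
  stratum B: (2200/15400)²·(1 − 313/2200)·2.00²/313 = 0.000223701
  stratum C: (3500/15400)²·(1 − 217/3500)·3.92²/217 = 0.00343091
  stratum D: (4700/15400)²·(1 − 1174/4700)·3.29²/1174 = 0.000644262
V̂(x̄_st) = 0.0121914

V̂(x̄_st) ≈ 0.0122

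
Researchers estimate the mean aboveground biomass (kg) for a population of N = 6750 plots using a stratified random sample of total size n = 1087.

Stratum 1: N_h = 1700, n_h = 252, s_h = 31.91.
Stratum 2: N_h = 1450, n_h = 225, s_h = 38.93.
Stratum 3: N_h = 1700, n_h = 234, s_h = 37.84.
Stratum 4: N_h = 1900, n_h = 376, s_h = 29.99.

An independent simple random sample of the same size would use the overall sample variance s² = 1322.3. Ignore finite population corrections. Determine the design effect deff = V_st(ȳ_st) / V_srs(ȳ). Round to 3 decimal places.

deff ≈ 0.941

V̂(ȳ_st) = Σ W_h² s_h²/n_h, with W_h = N_h/N and N = 6750:
  stratum 1: (1700/6750)²·31.91²/252 = 0.256297
  stratum 2: (1450/6750)²·38.93²/225 = 0.310824
  stratum 3: (1700/6750)²·37.84²/234 = 0.38813
  stratum 4: (1900/6750)²·29.99²/376 = 0.189524
V_st = 1.14477
V_srs = s²/n = 1322.3/1087 = 1.21647
deff = V_st / V_srs = 1.14477/1.21647 = 0.9411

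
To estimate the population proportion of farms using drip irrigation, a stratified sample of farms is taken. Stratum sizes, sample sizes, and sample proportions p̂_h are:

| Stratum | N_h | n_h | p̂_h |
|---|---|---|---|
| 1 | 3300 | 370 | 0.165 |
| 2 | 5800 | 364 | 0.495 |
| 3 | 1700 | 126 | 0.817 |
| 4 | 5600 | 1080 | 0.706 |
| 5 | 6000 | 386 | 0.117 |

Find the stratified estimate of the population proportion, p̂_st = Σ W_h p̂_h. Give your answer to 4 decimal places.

p̂_st ≈ 0.4223

N = 22400; stratum weights W_h = N_h/N.
p̂_st = Σ W_h p̂_h = (3300·0.165 + 5800·0.495 + 1700·0.817 + 5600·0.706 + 6000·0.117)/22400 = 0.42232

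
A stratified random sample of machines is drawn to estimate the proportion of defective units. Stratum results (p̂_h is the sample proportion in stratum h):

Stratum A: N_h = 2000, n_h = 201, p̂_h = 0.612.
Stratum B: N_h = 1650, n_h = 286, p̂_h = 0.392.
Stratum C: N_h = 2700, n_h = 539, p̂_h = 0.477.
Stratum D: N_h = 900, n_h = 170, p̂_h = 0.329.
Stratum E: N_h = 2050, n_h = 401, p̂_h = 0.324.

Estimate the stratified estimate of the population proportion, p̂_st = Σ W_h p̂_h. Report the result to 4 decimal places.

N = 9300; stratum weights W_h = N_h/N.
p̂_st = Σ W_h p̂_h = (2000·0.612 + 1650·0.392 + 2700·0.477 + 900·0.329 + 2050·0.324)/9300 = 0.44290

p̂_st ≈ 0.4429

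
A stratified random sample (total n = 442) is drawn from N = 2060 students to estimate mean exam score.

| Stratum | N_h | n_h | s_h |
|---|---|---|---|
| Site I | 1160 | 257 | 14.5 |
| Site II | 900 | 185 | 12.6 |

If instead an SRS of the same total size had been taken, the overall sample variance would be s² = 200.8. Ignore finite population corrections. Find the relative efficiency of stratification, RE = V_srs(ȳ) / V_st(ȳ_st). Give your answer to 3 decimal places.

RE ≈ 1.073

V̂(ȳ_st) = Σ W_h² s_h²/n_h, with W_h = N_h/N and N = 2060:
  stratum Site I: (1160/2060)²·14.5²/257 = 0.259409
  stratum Site II: (900/2060)²·12.6²/185 = 0.163802
V_st = 0.423211
V_srs = s²/n = 200.8/442 = 0.454299
Relative efficiency = V_srs / V_st = 0.454299/0.423211 = 1.0735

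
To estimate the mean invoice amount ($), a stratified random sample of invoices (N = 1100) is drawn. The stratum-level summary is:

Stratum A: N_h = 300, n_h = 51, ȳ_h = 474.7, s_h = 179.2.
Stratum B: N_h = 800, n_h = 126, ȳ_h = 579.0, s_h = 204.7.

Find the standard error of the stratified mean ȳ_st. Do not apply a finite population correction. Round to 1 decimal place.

SE(ȳ_st) ≈ 14.9

V̂(ȳ_st) = Σ W_h² s_h²/n_h, with W_h = N_h/N and N = 1100:
  stratum A: (300/1100)²·179.2²/51 = 46.8342
  stratum B: (800/1100)²·204.7²/126 = 175.898
V̂(ȳ_st) = 222.732
SE(ȳ_st) = √222.732 = 14.9242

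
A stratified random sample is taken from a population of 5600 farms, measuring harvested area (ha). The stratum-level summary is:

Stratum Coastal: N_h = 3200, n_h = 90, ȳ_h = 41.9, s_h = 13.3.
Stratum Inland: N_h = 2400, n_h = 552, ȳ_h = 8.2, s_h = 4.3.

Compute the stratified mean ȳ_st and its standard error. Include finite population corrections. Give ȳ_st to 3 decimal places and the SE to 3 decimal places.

ȳ_st ≈ 27.457, SE ≈ 0.793

ȳ_st = Σ W_h ȳ_h = (3200·41.9 + 2400·8.2)/5600 = 27.45714
V̂(ȳ_st) = Σ W_h² (1 − n_h/N_h) s_h²/n_h, with W_h = N_h/N and N = 5600:
  stratum Coastal: (3200/5600)²·(1 − 90/3200)·13.3²/90 = 0.623728
  stratum Inland: (2400/5600)²·(1 − 552/2400)·4.3²/552 = 0.00473734
V̂(ȳ_st) = 0.628465
SE(ȳ_st) = √0.628465 = 0.792758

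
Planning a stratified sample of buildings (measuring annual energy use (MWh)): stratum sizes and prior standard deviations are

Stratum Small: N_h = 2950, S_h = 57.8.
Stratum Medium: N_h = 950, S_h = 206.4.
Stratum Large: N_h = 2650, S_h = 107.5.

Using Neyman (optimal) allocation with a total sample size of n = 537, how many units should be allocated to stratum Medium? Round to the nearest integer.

Neyman allocation: n_h = n · N_h S_h / Σ N_i S_i, with n = 537.
  stratum Small: N_h·S_h = 2950·57.8 = 170510.00
  stratum Medium: N_h·S_h = 950·206.4 = 196080.00
  stratum Large: N_h·S_h = 2650·107.5 = 284875.00
Σ N_h S_h = 651465.00
n for stratum Medium = 537·196080.00/651465.00 = 161.628 → 162

162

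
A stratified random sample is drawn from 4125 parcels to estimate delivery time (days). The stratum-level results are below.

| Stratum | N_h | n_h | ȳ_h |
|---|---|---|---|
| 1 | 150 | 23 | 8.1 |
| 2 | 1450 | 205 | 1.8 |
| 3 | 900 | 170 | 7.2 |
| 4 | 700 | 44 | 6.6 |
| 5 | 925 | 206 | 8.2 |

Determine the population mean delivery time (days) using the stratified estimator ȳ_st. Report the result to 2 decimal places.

ȳ_st ≈ 5.46

N = Σ N_h = 4125. Stratum weights W_h = N_h/N.
ȳ_st = (150·8.1 + 1450·1.8 + 900·7.2 + 700·6.6 + 925·8.2) / 4125 = 5.4570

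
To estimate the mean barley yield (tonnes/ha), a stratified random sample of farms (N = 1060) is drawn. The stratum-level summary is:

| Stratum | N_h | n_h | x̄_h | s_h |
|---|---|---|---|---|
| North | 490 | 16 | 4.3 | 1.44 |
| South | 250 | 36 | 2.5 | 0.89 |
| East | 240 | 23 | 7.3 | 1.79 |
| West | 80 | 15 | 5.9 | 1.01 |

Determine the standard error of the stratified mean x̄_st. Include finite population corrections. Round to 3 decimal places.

SE(x̄_st) ≈ 0.186

V̂(x̄_st) = Σ W_h² (1 − n_h/N_h) s_h²/n_h, with W_h = N_h/N and N = 1060:
  stratum North: (490/1060)²·(1 − 16/490)·1.44²/16 = 0.0267897
  stratum South: (250/1060)²·(1 − 36/250)·0.89²/36 = 0.00104766
  stratum East: (240/1060)²·(1 − 23/240)·1.79²/23 = 0.0064571
  stratum West: (80/1060)²·(1 − 15/80)·1.01²/15 = 0.000314734
V̂(x̄_st) = 0.0346092
SE(x̄_st) = √0.0346092 = 0.186035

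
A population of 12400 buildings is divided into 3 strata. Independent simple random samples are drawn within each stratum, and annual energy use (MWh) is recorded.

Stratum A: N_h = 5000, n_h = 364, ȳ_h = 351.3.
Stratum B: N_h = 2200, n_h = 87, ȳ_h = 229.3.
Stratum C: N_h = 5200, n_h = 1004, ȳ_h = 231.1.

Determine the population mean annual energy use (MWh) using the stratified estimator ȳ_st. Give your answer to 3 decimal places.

N = Σ N_h = 12400. Stratum weights W_h = N_h/N.
ȳ_st = (5000·351.3 + 2200·229.3 + 5200·231.1) / 12400 = 279.24839

ȳ_st ≈ 279.248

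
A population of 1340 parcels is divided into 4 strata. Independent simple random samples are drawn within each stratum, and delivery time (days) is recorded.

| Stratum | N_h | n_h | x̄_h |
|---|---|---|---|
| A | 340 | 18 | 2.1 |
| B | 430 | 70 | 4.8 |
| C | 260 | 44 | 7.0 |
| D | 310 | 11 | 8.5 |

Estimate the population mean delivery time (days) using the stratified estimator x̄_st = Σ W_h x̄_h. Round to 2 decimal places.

x̄_st ≈ 5.40

N = Σ N_h = 1340. Stratum weights W_h = N_h/N.
x̄_st = (340·2.1 + 430·4.8 + 260·7.0 + 310·8.5) / 1340 = 5.3978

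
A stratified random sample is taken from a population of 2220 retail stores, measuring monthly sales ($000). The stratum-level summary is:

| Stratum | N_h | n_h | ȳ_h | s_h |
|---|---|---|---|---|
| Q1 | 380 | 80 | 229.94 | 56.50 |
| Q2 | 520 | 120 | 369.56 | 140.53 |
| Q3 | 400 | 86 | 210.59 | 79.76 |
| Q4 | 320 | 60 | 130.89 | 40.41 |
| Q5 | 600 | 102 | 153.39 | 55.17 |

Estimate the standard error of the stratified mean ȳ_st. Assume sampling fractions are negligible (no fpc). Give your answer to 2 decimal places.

V̂(ȳ_st) = Σ W_h² s_h²/n_h, with W_h = N_h/N and N = 2220:
  stratum Q1: (380/2220)²·56.50²/80 = 1.16914
  stratum Q2: (520/2220)²·140.53²/120 = 9.02937
  stratum Q3: (400/2220)²·79.76²/86 = 2.40152
  stratum Q4: (320/2220)²·40.41²/60 = 0.565484
  stratum Q5: (600/2220)²·55.17²/102 = 2.17973
V̂(ȳ_st) = 15.3452
SE(ȳ_st) = √15.3452 = 3.9173

SE(ȳ_st) ≈ 3.92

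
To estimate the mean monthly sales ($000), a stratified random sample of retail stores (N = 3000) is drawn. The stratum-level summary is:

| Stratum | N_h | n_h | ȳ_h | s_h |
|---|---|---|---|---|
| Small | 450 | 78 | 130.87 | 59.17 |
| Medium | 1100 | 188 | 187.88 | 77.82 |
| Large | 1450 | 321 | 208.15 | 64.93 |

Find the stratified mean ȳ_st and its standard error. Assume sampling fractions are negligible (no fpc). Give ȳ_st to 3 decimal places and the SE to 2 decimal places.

ȳ_st ≈ 189.126, SE ≈ 2.90

ȳ_st = Σ W_h ȳ_h = (450·130.87 + 1100·187.88 + 1450·208.15)/3000 = 189.12567
V̂(ȳ_st) = Σ W_h² s_h²/n_h, with W_h = N_h/N and N = 3000:
  stratum Small: (450/3000)²·59.17²/78 = 1.00993
  stratum Medium: (1100/3000)²·77.82²/188 = 4.33079
  stratum Large: (1450/3000)²·64.93²/321 = 3.06817
V̂(ȳ_st) = 8.40889
SE(ȳ_st) = √8.40889 = 2.89981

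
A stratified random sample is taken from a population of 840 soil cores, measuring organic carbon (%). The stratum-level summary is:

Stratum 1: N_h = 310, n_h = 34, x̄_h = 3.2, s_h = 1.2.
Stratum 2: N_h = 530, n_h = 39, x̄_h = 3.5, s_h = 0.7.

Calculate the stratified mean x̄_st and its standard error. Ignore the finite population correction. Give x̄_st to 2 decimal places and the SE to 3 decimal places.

x̄_st ≈ 3.39, SE ≈ 0.104

x̄_st = Σ W_h x̄_h = (310·3.2 + 530·3.5)/840 = 3.38929
V̂(x̄_st) = Σ W_h² s_h²/n_h, with W_h = N_h/N and N = 840:
  stratum 1: (310/840)²·1.2²/34 = 0.00576831
  stratum 2: (530/840)²·0.7²/39 = 0.00500178
V̂(x̄_st) = 0.0107701
SE(x̄_st) = √0.0107701 = 0.103779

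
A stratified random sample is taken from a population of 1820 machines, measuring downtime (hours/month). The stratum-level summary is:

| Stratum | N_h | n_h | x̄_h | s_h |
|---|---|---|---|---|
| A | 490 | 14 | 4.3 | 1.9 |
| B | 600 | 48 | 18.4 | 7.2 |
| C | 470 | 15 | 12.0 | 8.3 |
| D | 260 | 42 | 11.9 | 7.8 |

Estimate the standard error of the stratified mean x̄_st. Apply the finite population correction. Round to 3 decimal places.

SE(x̄_st) ≈ 0.669

V̂(x̄_st) = Σ W_h² (1 − n_h/N_h) s_h²/n_h, with W_h = N_h/N and N = 1820:
  stratum A: (490/1820)²·(1 − 14/490)·1.9²/14 = 0.0181568
  stratum B: (600/1820)²·(1 − 48/600)·7.2²/48 = 0.107987
  stratum C: (470/1820)²·(1 − 15/470)·8.3²/15 = 0.296505
  stratum D: (260/1820)²·(1 − 42/260)·7.8²/42 = 0.0247872
V̂(x̄_st) = 0.447436
SE(x̄_st) = √0.447436 = 0.668906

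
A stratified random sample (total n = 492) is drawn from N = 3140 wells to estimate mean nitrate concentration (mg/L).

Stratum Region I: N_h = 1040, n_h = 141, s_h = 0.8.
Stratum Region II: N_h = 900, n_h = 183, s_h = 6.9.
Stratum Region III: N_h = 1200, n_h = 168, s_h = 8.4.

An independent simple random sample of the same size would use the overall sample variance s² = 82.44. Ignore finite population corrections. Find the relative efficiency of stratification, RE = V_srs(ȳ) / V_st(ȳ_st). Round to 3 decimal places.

V̂(ȳ_st) = Σ W_h² s_h²/n_h, with W_h = N_h/N and N = 3140:
  stratum Region I: (1040/3140)²·0.8²/141 = 0.00049793
  stratum Region II: (900/3140)²·6.9²/183 = 0.0213734
  stratum Region III: (1200/3140)²·8.4²/168 = 0.0613412
V_st = 0.0832125
V_srs = s²/n = 82.44/492 = 0.167561
Relative efficiency = V_srs / V_st = 0.167561/0.0832125 = 2.0137

RE ≈ 2.014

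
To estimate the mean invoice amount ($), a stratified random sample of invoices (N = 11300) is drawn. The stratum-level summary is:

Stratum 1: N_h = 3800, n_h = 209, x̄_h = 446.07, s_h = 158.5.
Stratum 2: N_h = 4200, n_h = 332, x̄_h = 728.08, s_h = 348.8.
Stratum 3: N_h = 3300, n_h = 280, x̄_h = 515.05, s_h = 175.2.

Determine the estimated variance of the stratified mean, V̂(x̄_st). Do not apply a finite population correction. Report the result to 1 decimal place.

V̂(x̄_st) = Σ W_h² s_h²/n_h, with W_h = N_h/N and N = 11300:
  stratum 1: (3800/11300)²·158.5²/209 = 13.5932
  stratum 2: (4200/11300)²·348.8²/332 = 50.624
  stratum 3: (3300/11300)²·175.2²/280 = 9.34934
V̂(x̄_st) = 73.5666

V̂(x̄_st) ≈ 73.6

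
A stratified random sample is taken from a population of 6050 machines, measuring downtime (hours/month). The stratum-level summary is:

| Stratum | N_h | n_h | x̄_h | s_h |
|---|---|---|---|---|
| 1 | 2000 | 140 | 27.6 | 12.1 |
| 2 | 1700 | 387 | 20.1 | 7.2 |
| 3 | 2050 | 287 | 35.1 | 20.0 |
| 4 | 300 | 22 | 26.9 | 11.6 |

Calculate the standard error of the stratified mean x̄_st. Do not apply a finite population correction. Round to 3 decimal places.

V̂(x̄_st) = Σ W_h² s_h²/n_h, with W_h = N_h/N and N = 6050:
  stratum 1: (2000/6050)²·12.1²/140 = 0.114286
  stratum 2: (1700/6050)²·7.2²/387 = 0.0105765
  stratum 3: (2050/6050)²·20.0²/287 = 0.16002
  stratum 4: (300/6050)²·11.6²/22 = 0.0150392
V̂(x̄_st) = 0.299922
SE(x̄_st) = √0.299922 = 0.547651

SE(x̄_st) ≈ 0.548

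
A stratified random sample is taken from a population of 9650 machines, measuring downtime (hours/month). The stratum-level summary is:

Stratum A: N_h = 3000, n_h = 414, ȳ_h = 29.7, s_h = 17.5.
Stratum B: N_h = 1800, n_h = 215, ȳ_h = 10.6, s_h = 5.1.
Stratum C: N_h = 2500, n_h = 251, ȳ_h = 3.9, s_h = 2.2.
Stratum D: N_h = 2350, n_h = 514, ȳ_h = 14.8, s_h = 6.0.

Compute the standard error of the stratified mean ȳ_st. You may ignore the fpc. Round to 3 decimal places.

SE(ȳ_st) ≈ 0.285

V̂(ȳ_st) = Σ W_h² s_h²/n_h, with W_h = N_h/N and N = 9650:
  stratum A: (3000/9650)²·17.5²/414 = 0.071493
  stratum B: (1800/9650)²·5.1²/215 = 0.00420913
  stratum C: (2500/9650)²·2.2²/251 = 0.00129419
  stratum D: (2350/9650)²·6.0²/514 = 0.00415356
V̂(ȳ_st) = 0.0811499
SE(ȳ_st) = √0.0811499 = 0.284868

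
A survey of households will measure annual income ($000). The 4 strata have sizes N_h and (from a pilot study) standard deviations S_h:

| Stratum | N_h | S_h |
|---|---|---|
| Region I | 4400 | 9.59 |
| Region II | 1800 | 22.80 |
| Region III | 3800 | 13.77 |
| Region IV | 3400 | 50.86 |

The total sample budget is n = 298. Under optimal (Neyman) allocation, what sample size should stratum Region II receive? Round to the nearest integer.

Neyman allocation: n_h = n · N_h S_h / Σ N_i S_i, with n = 298.
  stratum Region I: N_h·S_h = 4400·9.59 = 42196.00
  stratum Region II: N_h·S_h = 1800·22.80 = 41040.00
  stratum Region III: N_h·S_h = 3800·13.77 = 52326.00
  stratum Region IV: N_h·S_h = 3400·50.86 = 172924.00
Σ N_h S_h = 308486.00
n for stratum Region II = 298·41040.00/308486.00 = 39.645 → 40

40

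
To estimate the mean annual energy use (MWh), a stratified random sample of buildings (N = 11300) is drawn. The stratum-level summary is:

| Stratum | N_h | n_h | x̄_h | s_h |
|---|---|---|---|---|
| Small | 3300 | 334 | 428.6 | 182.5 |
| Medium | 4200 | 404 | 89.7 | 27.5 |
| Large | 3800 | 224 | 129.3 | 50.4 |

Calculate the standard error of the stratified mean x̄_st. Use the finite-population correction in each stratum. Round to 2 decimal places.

V̂(x̄_st) = Σ W_h² (1 − n_h/N_h) s_h²/n_h, with W_h = N_h/N and N = 11300:
  stratum Small: (3300/11300)²·(1 − 334/3300)·182.5²/334 = 7.64377
  stratum Medium: (4200/11300)²·(1 − 404/4200)·27.5²/404 = 0.233724
  stratum Large: (3800/11300)²·(1 − 224/3800)·50.4²/224 = 1.20681
V̂(x̄_st) = 9.0843
SE(x̄_st) = √9.0843 = 3.01402

SE(x̄_st) ≈ 3.01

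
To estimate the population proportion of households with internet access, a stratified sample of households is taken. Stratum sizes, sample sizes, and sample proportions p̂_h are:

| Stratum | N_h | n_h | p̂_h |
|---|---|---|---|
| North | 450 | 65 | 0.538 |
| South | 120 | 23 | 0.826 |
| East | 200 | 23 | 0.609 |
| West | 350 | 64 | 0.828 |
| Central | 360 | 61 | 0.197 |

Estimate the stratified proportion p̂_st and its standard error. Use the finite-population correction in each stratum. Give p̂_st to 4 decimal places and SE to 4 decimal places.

p̂_st ≈ 0.5566, SE ≈ 0.0274

N = 1480; stratum weights W_h = N_h/N.
p̂_st = Σ W_h p̂_h = (450·0.538 + 120·0.826 + 200·0.609 + 350·0.828 + 360·0.197)/1480 = 0.55658
V̂(p̂_st) = Σ W_h² (1 − n_h/N_h) p̂_h(1−p̂_h)/(n_h−1):
  stratum North: (450/1480)²·(1 − 65/450)·0.538·0.462/64 = 0.000307181
  stratum South: (120/1480)²·(1 − 23/120)·0.826·0.174/22 = 3.47165e-05
  stratum East: (200/1480)²·(1 − 23/200)·0.609·0.391/22 = 0.000174925
  stratum West: (350/1480)²·(1 − 64/350)·0.828·0.172/63 = 0.000103307
  stratum Central: (360/1480)²·(1 − 61/360)·0.197·0.803/60 = 0.000129563
V̂(p̂_st) = 0.000749692; SE = √V̂ = 0.0273805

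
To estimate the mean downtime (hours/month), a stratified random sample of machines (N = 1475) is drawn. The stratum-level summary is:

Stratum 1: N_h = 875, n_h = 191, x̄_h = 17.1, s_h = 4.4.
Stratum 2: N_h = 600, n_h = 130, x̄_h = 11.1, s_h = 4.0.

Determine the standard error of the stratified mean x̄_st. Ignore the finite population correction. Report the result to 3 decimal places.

V̂(x̄_st) = Σ W_h² s_h²/n_h, with W_h = N_h/N and N = 1475:
  stratum 1: (875/1475)²·4.4²/191 = 0.0356701
  stratum 2: (600/1475)²·4.0²/130 = 0.0203655
V̂(x̄_st) = 0.0560356
SE(x̄_st) = √0.0560356 = 0.236718

SE(x̄_st) ≈ 0.237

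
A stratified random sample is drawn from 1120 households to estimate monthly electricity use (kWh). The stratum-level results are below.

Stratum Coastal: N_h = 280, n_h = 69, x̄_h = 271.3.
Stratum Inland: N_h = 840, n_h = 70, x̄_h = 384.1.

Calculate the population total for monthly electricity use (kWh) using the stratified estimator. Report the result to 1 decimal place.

τ̂_st ≈ 398608.0

τ̂_st = Σ N_h x̄_h = 280·271.3 + 840·384.1 = 398608.0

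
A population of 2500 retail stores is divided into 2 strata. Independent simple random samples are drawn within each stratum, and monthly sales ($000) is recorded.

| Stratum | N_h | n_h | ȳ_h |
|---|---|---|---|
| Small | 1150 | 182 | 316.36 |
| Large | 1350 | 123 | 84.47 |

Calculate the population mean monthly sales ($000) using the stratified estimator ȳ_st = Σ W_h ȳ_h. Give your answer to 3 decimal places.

N = Σ N_h = 2500. Stratum weights W_h = N_h/N.
ȳ_st = (1150·316.36 + 1350·84.47) / 2500 = 191.13940

ȳ_st ≈ 191.139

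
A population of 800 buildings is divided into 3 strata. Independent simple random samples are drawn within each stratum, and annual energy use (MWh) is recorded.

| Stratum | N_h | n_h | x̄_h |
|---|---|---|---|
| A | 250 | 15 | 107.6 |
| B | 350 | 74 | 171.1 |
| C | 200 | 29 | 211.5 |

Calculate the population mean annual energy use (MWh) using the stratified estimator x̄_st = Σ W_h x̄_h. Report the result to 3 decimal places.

x̄_st ≈ 161.356

N = Σ N_h = 800. Stratum weights W_h = N_h/N.
x̄_st = (250·107.6 + 350·171.1 + 200·211.5) / 800 = 161.35625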